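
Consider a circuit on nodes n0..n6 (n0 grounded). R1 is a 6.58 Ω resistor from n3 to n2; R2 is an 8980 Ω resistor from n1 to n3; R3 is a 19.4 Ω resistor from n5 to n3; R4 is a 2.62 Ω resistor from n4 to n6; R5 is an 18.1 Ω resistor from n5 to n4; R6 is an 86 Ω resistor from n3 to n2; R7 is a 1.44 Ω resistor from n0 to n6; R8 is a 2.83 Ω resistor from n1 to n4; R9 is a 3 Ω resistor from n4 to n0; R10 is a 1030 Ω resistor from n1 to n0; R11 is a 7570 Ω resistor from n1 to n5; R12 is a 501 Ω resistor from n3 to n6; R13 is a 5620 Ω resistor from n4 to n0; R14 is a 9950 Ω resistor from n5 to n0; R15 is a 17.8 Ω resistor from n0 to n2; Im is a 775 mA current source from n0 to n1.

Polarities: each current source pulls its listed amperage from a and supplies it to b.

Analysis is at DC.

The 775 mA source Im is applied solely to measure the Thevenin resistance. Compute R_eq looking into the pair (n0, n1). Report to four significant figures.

Apply KCL at each of the 6 non-ground nodes and solve the resulting linear system.
Node n1: branches {R2, R8, R10, R11, Im} → V_1 = 3.476
Node n2: branches {R1, R6, R15} → V_2 = 0.3788
Node n3: branches {R1, R2, R3, R6, R12} → V_3 = 0.5089
Node n4: branches {R4, R5, R8, R9, R13} → V_4 = 1.294
Node n5: branches {R3, R5, R11, R14} → V_5 = 0.9173
Node n6: branches {R4, R7, R12} → V_6 = 0.4590

R_eq = 4.485 Ω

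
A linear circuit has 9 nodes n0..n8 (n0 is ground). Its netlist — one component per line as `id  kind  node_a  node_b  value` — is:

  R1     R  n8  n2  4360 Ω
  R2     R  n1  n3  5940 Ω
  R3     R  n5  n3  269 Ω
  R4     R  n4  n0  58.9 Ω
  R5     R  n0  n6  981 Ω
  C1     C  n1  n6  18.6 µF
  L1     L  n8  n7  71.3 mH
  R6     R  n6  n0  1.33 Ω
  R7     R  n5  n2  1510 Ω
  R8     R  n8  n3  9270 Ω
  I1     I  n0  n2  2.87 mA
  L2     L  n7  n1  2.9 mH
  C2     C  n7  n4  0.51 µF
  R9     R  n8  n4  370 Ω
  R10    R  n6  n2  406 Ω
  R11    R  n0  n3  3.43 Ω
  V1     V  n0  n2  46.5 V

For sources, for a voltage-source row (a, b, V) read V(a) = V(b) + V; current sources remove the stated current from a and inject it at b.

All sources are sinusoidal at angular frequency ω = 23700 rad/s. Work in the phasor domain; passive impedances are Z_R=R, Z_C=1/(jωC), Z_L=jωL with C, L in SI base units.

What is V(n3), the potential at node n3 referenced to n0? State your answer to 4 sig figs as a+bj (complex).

Element admittances at ω=23700 rad/s:
  Y(R1) = 0.0002294+0.000j S between n8,n2
  Y(R2) = 0.0001684+0.000j S between n1,n3
  Y(R3) = 0.003717+0.000j S between n5,n3
  Y(R4) = 0.01698+0.000j S between n4,n0
  Y(R5) = 0.001019+0.000j S between n0,n6
  Y(C1) = 0.000+0.4408j S between n1,n6
  Y(L1) = 0.000-0.0005918j S between n8,n7
  Y(R6) = 0.7519+0.000j S between n6,n0
  Y(R7) = 0.0006623+0.000j S between n5,n2
  Y(R8) = 0.0001079+0.000j S between n8,n3
  I1: injects 0.00287 A into n2 (from n0)
  Y(L2) = 0.000-0.01455j S between n7,n1
  Y(C2) = 0.000+0.01209j S between n7,n4
  Y(R9) = 0.002703+0.000j S between n8,n4
  Y(R10) = 0.002463+0.000j S between n6,n2
  Y(R11) = 0.2915+0.000j S between n0,n3
  V1: constraint V(n0)−V(n2) = 46.5
Assemble and solve the 9×9 MNA system:
  V(n1)=-0.1574+0.007696j  V(n2)=-46.50+0.000j  V(n3)=-0.09086-0.0002418j  V(n4)=-0.3397+0.03803j  V(n5)=-7.108-0.0002053j  V(n6)=-0.1564-0.0005586j  V(n7)=-0.1285-0.2432j  V(n8)=-3.731-0.6675j
  i(V1)=-0.1529+0.0001546j

-0.09086-0.0002418j V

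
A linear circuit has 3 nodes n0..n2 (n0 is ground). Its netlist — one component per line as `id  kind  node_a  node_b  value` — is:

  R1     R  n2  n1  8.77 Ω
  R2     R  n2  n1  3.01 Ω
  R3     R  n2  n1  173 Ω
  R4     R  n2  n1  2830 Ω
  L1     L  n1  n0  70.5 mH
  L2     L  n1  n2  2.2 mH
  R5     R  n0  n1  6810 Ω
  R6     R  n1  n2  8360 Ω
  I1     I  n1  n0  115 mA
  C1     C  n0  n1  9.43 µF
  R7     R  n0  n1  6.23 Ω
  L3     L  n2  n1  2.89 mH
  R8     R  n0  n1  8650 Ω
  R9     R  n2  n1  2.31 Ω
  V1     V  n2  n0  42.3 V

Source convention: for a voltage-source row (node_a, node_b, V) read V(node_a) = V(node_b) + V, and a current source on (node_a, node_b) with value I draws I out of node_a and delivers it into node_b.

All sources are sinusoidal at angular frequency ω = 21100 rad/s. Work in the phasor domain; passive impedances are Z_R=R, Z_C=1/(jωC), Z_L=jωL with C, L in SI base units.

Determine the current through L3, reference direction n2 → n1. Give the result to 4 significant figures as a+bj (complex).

0.1122-0.1256j A

Element admittances at ω=21100 rad/s:
  Y(R1) = 0.1140+0.000j S between n2,n1
  Y(R2) = 0.3322+0.000j S between n2,n1
  Y(R3) = 0.005780+0.000j S between n2,n1
  Y(R4) = 0.0003534+0.000j S between n2,n1
  Y(L1) = 0.000-0.0006722j S between n1,n0
  Y(L2) = 0.000-0.02154j S between n1,n2
  Y(R5) = 0.0001468+0.000j S between n0,n1
  Y(R6) = 0.0001196+0.000j S between n1,n2
  I1: injects 0.115 A into n0 (from n1)
  Y(C1) = 0.000+0.1990j S between n0,n1
  Y(R7) = 0.1605+0.000j S between n0,n1
  Y(L3) = 0.000-0.01640j S between n2,n1
  Y(R8) = 0.0001156+0.000j S between n0,n1
  Y(R9) = 0.4329+0.000j S between n2,n1
  V1: constraint V(n2)−V(n0) = 42.3
Assemble and solve the 3×3 MNA system:
  V(n1)=34.64-6.844j  V(n2)=42.30+0.000j
  i(V1)=-7.041-5.769j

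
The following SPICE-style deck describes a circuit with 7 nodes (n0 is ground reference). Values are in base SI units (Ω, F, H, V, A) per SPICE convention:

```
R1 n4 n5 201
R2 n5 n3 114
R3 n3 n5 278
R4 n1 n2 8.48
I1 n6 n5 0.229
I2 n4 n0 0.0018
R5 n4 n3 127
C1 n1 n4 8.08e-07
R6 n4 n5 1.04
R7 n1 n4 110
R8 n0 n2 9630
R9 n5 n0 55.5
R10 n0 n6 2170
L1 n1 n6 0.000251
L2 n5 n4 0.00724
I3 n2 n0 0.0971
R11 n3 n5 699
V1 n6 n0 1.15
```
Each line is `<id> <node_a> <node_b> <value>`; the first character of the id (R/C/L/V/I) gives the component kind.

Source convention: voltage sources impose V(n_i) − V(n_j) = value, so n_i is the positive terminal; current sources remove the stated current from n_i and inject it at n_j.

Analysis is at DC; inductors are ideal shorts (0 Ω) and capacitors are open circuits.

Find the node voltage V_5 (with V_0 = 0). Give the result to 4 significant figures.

Apply KCL at each of the 6 non-ground nodes and solve the resulting linear system.
Node n1: branches {R4, C1, R7, L1} → V_1 = 1.150
Node n2: branches {R4, R8, I3} → V_2 = 0.3263
Node n3: branches {R2, R3, R5, R11} → V_3 = 8.767
Node n4: branches {R1, I2, R5, C1, R6, R7, L2} → V_4 = 8.767
Node n5: branches {R1, R2, R3, I1, R6, R9, L2, R11} → V_5 = 8.767
Node n6: branches {I1, R10, L1, V1} → V_6 = 1.150
Source currents: i(L1)=-0.02789, i(L2)=0.07104, i(V1)=-0.2574

8.767 V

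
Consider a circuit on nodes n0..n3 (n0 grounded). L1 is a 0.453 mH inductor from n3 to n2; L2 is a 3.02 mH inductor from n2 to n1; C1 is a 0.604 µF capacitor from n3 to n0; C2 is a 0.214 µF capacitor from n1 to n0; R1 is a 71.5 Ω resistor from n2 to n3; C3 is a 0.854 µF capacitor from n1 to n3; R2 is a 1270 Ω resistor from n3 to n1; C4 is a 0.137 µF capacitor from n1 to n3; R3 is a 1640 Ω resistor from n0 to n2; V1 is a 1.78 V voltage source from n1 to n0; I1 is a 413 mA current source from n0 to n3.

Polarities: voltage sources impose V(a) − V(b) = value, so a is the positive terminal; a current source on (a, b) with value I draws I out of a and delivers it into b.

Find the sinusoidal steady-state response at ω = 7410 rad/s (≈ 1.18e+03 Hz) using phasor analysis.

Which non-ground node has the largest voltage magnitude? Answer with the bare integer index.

3

Element admittances at ω=7410 rad/s:
  Y(L1) = 0.000-0.2979j S between n3,n2
  Y(L2) = 0.000-0.04469j S between n2,n1
  Y(C1) = 0.000+0.004476j S between n3,n0
  Y(C2) = 0.000+0.001586j S between n1,n0
  Y(R1) = 0.01399+0.000j S between n2,n3
  Y(C3) = 0.000+0.006328j S between n1,n3
  Y(R2) = 0.0007874+0.000j S between n3,n1
  Y(C4) = 0.000+0.001015j S between n1,n3
  Y(R3) = 0.0006098+0.000j S between n0,n2
  V1: constraint V(n1)−V(n0) = 1.78
  I1: injects 0.413 A into n3 (from n0)
Assemble and solve the 4×4 MNA system:
  V(n1)=1.780+0.000j  V(n2)=2.704+13.20j  V(n3)=2.909+15.17j
  i(V1)=0.4793-0.02389j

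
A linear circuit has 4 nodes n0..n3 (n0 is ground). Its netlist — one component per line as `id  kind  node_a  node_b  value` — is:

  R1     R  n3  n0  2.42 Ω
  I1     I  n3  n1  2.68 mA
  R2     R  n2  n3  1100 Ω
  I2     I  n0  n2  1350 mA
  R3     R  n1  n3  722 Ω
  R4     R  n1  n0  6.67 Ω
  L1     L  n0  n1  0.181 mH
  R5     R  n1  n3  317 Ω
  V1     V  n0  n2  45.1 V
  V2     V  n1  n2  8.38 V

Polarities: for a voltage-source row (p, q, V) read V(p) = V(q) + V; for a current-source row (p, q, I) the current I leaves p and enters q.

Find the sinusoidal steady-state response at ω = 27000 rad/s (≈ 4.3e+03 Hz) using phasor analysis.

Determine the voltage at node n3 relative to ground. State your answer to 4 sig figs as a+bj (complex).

MNA unknowns: 3 node voltages V₁..V_3 plus 2 source currents (V1, V2)
R1: Y=0.4132+0.000j on G[3,0]
I1: z[3]−=0.00268, z[1]+=0.00268
R2: Y=0.0009091+0.000j on G[2,3]
I2: z[0]−=1.35, z[2]+=1.35
R3: Y=0.001385+0.000j on G[1,3]
R4: Y=0.1499+0.000j on G[1,0]
L1: Y=0.000-0.2046j on G[0,1]
R5: Y=0.003155+0.000j on G[1,3]
V1: row V0−V2=45.1, i_V1 at 0,2
V2: row V1−V2=8.38, i_V2 at 1,2
solve → V1=-36.72+0.000j, V2=-45.10+0.000j, V3=-0.5025+0.000j
aux → i_V1=-7.063+7.514j, i_V2=5.672-7.514j

-0.5025+0.000j V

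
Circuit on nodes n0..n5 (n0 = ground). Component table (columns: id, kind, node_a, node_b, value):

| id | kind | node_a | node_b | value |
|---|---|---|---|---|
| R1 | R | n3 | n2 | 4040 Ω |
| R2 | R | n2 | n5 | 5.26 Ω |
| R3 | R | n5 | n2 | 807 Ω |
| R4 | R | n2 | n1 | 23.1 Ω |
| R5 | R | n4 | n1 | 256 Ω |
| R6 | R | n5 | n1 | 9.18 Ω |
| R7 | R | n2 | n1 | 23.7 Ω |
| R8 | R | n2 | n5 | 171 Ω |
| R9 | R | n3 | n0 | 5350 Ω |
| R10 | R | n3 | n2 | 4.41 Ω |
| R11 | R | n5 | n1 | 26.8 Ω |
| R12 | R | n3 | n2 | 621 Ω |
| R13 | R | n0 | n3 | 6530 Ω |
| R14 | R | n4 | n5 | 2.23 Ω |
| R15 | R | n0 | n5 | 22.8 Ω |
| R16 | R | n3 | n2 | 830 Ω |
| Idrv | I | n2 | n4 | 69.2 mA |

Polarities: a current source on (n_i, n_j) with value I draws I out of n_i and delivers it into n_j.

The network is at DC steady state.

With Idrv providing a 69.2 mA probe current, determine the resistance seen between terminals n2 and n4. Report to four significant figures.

MNA unknowns: 5 node voltages V₁..V_5
R1: Y=0.0002475 on G[3,2]
R2: Y=0.1901 on G[2,5]
R3: Y=0.001239 on G[5,2]
R4: Y=0.04329 on G[2,1]
R5: Y=0.003906 on G[4,1]
R6: Y=0.1089 on G[5,1]
R7: Y=0.04219 on G[2,1]
R8: Y=0.005848 on G[2,5]
R9: Y=0.0001869 on G[3,0]
R10: Y=0.2268 on G[3,2]
R11: Y=0.03731 on G[5,1]
R12: Y=0.001610 on G[3,2]
R13: Y=0.0001531 on G[0,3]
R14: Y=0.4484 on G[4,5]
R15: Y=0.04386 on G[0,5]
R16: Y=0.001205 on G[3,2]
Idrv: z[2]−=0.0692, z[4]+=0.0692
solve → V1=-0.09468, V2=-0.2716, V3=-0.2712, V4=0.1543, V5=0.002103

R_eq = 6.154 Ω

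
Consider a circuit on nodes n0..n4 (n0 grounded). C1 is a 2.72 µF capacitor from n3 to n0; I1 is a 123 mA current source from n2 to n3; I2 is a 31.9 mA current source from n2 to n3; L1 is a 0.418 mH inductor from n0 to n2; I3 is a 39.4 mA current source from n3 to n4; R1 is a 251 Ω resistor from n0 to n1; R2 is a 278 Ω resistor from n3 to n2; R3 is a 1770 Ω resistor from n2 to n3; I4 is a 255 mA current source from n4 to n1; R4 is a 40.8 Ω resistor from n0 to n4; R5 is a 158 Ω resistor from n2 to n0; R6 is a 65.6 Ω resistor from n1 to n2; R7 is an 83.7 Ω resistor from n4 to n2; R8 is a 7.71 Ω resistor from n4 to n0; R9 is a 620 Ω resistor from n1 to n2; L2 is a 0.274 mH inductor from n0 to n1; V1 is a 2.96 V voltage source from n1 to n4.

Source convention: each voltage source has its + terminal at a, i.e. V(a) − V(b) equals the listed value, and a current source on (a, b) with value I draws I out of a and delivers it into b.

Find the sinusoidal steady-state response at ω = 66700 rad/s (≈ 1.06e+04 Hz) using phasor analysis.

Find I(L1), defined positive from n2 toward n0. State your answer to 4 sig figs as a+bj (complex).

Element admittances at ω=66700 rad/s:
  Y(C1) = 0.000+0.1814j S between n3,n0
  I1: injects 0.123 A into n3 (from n2)
  I2: injects 0.0319 A into n3 (from n2)
  Y(L1) = 0.000-0.03587j S between n0,n2
  I3: injects 0.0394 A into n4 (from n3)
  Y(R1) = 0.003984+0.000j S between n0,n1
  Y(R2) = 0.003597+0.000j S between n3,n2
  Y(R3) = 0.0005650+0.000j S between n2,n3
  I4: injects 0.255 A into n1 (from n4)
  Y(R4) = 0.02451+0.000j S between n0,n4
  Y(R5) = 0.006329+0.000j S between n2,n0
  Y(R6) = 0.01524+0.000j S between n1,n2
  Y(R7) = 0.01195+0.000j S between n4,n2
  Y(R8) = 0.1297+0.000j S between n4,n0
  Y(R9) = 0.001613+0.000j S between n1,n2
  Y(L2) = 0.000-0.05472j S between n0,n1
  V1: constraint V(n1)−V(n4) = 2.96
Assemble and solve the 5×5 MNA system:
  V(n1)=2.414+0.4959j  V(n2)=-1.827-1.367j  V(n3)=-0.01770-0.5951j  V(n4)=-0.5457+0.4959j
  i(V1)=0.1468+0.09873j

-0.04902+0.06551j A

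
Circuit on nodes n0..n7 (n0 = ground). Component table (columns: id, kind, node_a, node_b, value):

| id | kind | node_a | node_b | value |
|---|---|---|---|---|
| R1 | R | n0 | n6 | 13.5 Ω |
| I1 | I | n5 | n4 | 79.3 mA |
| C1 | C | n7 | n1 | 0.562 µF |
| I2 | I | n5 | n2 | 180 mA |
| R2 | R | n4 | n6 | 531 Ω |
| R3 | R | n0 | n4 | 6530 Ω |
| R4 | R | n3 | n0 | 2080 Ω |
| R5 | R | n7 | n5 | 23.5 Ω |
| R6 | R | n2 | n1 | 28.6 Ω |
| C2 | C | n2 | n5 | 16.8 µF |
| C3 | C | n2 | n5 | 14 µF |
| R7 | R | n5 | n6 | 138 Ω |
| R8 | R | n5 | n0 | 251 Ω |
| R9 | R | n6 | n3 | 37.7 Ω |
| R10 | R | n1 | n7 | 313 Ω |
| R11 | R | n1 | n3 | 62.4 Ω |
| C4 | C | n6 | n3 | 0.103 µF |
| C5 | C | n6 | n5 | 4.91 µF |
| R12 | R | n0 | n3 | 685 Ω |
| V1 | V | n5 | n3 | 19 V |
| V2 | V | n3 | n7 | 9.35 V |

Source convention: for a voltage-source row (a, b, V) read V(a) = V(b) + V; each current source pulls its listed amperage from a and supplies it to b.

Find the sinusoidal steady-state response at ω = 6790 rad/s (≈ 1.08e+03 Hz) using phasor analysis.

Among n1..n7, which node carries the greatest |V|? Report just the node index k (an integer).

4

Element admittances at ω=6790 rad/s:
  Y(R1) = 0.07407+0.000j S between n0,n6
  I1: injects 0.0793 A into n4 (from n5)
  Y(C1) = 0.000+0.003816j S between n7,n1
  I2: injects 0.18 A into n2 (from n5)
  Y(R2) = 0.001883+0.000j S between n4,n6
  Y(R3) = 0.0001531+0.000j S between n0,n4
  Y(R4) = 0.0004808+0.000j S between n3,n0
  Y(R5) = 0.04255+0.000j S between n7,n5
  Y(R6) = 0.03497+0.000j S between n2,n1
  Y(C2) = 0.000+0.1141j S between n2,n5
  Y(C3) = 0.000+0.09506j S between n2,n5
  Y(R7) = 0.007246+0.000j S between n5,n6
  Y(R8) = 0.003984+0.000j S between n5,n0
  Y(R9) = 0.02653+0.000j S between n6,n3
  Y(R10) = 0.003195+0.000j S between n1,n7
  Y(R11) = 0.01603+0.000j S between n1,n3
  Y(C4) = 0.000+0.0006994j S between n6,n3
  Y(C5) = 0.000+0.03334j S between n6,n5
  Y(R12) = 0.001460+0.000j S between n0,n3
  V1: constraint V(n5)−V(n3) = 19
  V2: constraint V(n3)−V(n7) = 9.35
Assemble and solve the 9×9 MNA system:
  V(n1)=-0.8242-6.418j  V(n2)=6.459-4.826j  V(n3)=-12.27-5.183j  V(n4)=38.83+0.3827j  V(n5)=6.725-5.183j  V(n6)=-0.1204+0.4138j  V(n7)=-21.62-5.183j
  i(V1)=-1.803-0.2227j  i(V2)=-1.278-0.07543j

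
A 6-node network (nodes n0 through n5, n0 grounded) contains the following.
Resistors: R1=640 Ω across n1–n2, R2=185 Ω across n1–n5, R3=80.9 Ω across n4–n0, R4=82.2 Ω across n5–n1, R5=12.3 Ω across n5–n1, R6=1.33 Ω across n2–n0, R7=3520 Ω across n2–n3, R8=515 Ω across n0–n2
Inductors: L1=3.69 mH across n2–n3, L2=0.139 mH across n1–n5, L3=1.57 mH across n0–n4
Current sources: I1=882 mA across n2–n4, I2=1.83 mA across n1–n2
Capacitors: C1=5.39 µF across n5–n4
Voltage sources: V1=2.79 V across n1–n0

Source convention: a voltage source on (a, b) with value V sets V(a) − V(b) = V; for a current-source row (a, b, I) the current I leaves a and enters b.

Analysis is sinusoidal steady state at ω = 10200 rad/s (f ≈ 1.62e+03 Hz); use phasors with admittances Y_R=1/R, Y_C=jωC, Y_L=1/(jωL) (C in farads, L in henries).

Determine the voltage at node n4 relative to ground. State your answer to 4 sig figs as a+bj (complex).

61.77+26.57j V

Element admittances at ω=10200 rad/s:
  Y(R1) = 0.001563+0.000j S between n1,n2
  Y(R2) = 0.005405+0.000j S between n1,n5
  Y(R3) = 0.01236+0.000j S between n4,n0
  Y(R4) = 0.01217+0.000j S between n5,n1
  Y(L1) = 0.000-0.02657j S between n2,n3
  Y(L2) = 0.000-0.7053j S between n1,n5
  I1: injects 0.882 A into n4 (from n2)
  Y(R5) = 0.08130+0.000j S between n5,n1
  Y(C1) = 0.000+0.05498j S between n5,n4
  I2: injects 0.00183 A into n2 (from n1)
  Y(R6) = 0.7519+0.000j S between n2,n0
  Y(R7) = 0.0002841+0.000j S between n2,n3
  Y(R8) = 0.001942+0.000j S between n0,n2
  Y(L3) = 0.000-0.06245j S between n0,n4
  V1: constraint V(n1)−V(n0) = 2.79
Assemble and solve the 6×6 MNA system:
  V(n1)=2.790+0.000j  V(n2)=-1.159+0.000j  V(n3)=-1.159+0.000j  V(n4)=61.77+26.57j  V(n5)=-2.417-1.454j
  i(V1)=-1.548+3.529j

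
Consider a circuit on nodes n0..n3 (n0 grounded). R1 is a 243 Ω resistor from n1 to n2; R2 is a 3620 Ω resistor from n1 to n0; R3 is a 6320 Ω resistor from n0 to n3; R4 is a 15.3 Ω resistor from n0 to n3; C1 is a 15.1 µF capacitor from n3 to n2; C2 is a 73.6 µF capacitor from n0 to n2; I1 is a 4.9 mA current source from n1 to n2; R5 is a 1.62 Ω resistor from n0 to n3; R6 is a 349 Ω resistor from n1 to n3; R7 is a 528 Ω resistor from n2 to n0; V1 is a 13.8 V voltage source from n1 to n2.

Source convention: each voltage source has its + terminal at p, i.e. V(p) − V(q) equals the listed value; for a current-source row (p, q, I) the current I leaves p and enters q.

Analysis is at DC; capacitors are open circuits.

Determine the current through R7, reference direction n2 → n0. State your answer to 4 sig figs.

-0.01628 A

MNA unknowns: 3 node voltages V₁..V_3 plus 1 source current (V1)
R1: Y=0.004115 on G[1,2]
R2: Y=0.0002762 on G[1,0]
R3: Y=0.0001582 on G[0,3]
R4: Y=0.06536 on G[0,3]
C1: Y=0.000 on G[3,2]
C2: Y=0.000 on G[0,2]
I1: z[1]−=0.0049, z[2]+=0.0049
R5: Y=0.6173 on G[0,3]
R6: Y=0.002865 on G[1,3]
R7: Y=0.001894 on G[2,0]
V1: row V1−V2=13.8, i_V1 at 1,2
solve → V1=5.203, V2=-8.597, V3=0.02174
aux → i_V1=-0.07797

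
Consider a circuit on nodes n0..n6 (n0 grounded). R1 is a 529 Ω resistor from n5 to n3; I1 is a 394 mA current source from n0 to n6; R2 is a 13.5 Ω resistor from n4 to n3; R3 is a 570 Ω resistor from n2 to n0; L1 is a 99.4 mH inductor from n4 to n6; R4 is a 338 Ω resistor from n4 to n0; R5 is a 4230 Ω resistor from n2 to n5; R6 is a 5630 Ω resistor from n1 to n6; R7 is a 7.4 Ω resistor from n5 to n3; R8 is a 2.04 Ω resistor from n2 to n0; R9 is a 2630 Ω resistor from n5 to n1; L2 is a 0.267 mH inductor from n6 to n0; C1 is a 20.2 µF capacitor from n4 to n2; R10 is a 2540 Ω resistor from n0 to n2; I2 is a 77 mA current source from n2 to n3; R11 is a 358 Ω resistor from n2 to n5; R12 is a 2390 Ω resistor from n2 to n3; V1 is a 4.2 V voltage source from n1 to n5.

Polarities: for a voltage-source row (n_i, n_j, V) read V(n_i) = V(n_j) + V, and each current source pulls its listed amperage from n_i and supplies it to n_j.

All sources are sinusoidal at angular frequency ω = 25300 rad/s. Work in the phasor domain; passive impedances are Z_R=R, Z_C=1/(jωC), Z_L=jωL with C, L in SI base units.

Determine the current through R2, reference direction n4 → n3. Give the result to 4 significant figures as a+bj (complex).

MNA unknowns: 6 node voltages V₁..V_6 plus 1 source current (V1)
R1: Y=0.001890+0.000j on G[5,3]
I1: z[0]−=0.394, z[6]+=0.394
R2: Y=0.07407+0.000j on G[4,3]
R3: Y=0.001754+0.000j on G[2,0]
L1: Y=0.000-0.0003976j on G[4,6]
R4: Y=0.002959+0.000j on G[4,0]
R5: Y=0.0002364+0.000j on G[2,5]
R6: Y=0.0001776+0.000j on G[1,6]
R7: Y=0.1351+0.000j on G[5,3]
R8: Y=0.4902+0.000j on G[2,0]
R9: Y=0.0003802+0.000j on G[5,1]
L2: Y=0.000-0.1480j on G[6,0]
C1: Y=0.000+0.5111j on G[4,2]
R10: Y=0.0003937+0.000j on G[0,2]
I2: z[2]−=0.077, z[3]+=0.077
R11: Y=0.002793+0.000j on G[2,5]
R12: Y=0.0004184+0.000j on G[2,3]
V1: row V1−V5=4.2, i_V1 at 1,5
solve → V1=5.158-0.1238j, V2=0.0003860+0.001862j, V3=0.9855-0.1301j, V4=0.003032-0.1427j, V5=0.9576-0.1238j, V6=0.003339+2.660j
aux → i_V1=-0.002512+0.0004945j

-0.07277-0.0009303j A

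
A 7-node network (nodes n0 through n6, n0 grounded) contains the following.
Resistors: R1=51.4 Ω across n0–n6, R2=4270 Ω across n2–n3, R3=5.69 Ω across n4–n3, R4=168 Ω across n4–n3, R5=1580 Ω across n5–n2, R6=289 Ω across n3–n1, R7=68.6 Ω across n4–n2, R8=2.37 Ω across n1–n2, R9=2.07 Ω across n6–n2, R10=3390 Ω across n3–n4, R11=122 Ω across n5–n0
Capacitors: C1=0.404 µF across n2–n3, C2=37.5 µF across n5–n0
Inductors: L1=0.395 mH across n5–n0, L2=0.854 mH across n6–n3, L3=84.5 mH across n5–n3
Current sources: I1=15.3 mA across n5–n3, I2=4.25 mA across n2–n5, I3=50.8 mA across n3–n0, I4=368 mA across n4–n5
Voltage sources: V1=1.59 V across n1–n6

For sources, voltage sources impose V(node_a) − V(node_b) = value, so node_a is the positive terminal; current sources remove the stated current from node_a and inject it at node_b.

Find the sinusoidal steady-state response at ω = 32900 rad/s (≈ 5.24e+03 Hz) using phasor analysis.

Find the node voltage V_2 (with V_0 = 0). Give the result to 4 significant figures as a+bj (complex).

Apply KCL at each of the 6 non-ground nodes and solve the resulting linear system.
Node n1: branches {R6, R8, V1} → V_1 = -18.55-0.4968j
Node n2: branches {R2, C1, R5, R7, R8, R9, I2} → V_2 = -19.40-0.7662j
Node n3: branches {R2, C1, R3, R4, R6, I1, R10, I3, L2, L3} → V_3 = -27.69-10.52j
Node n4: branches {R3, R4, R7, R10, I4} → V_4 = -28.95-9.796j
Node n5: branches {L1, R5, I1, I2, C2, I4, R11, L3} → V_5 = 0.01044-0.2947j
Node n6: branches {R1, R9, L2, V1} → V_6 = -20.14-0.4968j
Source currents: i(V1)=-0.3914-0.1483j

-19.40-0.7662j V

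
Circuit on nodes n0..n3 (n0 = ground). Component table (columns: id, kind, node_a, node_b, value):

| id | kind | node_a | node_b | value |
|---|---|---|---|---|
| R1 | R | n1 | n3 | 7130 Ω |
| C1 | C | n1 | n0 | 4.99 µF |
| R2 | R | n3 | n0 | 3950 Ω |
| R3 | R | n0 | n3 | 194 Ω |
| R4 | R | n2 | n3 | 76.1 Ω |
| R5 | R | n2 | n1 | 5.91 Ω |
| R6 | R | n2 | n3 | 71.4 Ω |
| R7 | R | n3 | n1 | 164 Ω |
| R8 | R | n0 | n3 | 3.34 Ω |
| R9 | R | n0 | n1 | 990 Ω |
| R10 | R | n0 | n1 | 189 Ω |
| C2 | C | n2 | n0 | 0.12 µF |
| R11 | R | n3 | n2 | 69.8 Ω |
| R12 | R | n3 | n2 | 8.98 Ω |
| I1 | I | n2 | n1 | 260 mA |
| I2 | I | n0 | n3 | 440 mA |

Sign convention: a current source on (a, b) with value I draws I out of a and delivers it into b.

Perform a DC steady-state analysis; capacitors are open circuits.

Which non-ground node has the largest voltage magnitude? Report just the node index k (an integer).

1

Apply KCL at each of the 3 non-ground nodes and solve the resulting linear system.
Node n1: branches {R1, C1, R5, R7, R9, R10, I1} → V_1 = 2.624
Node n2: branches {R4, R5, R6, C2, R11, R12, I1} → V_2 = 1.231
Node n3: branches {R1, R2, R3, R4, R6, R7, R8, R11, R12, I2} → V_3 = 1.389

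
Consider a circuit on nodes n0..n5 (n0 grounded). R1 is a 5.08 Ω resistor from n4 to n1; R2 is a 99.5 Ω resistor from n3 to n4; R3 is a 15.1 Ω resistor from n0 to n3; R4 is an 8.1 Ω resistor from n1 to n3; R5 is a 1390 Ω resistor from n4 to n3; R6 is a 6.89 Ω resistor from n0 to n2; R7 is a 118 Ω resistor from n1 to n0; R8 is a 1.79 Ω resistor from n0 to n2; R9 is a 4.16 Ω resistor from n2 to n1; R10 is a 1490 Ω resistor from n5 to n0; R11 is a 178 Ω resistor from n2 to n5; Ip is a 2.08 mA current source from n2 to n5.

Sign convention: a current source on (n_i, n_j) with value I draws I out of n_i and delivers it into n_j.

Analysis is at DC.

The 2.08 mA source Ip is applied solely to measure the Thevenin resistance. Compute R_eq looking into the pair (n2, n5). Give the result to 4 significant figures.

R_eq = 159.0 Ω

Element admittances at DC:
  Y(R1) = 0.1969 S between n4,n1
  Y(R2) = 0.01005 S between n3,n4
  Y(R3) = 0.06623 S between n0,n3
  Y(R4) = 0.1235 S between n1,n3
  Y(R5) = 0.0007194 S between n4,n3
  Y(R6) = 0.1451 S between n0,n2
  Y(R7) = 0.008475 S between n1,n0
  Y(R8) = 0.5587 S between n0,n2
  Y(R9) = 0.2404 S between n2,n1
  Y(R10) = 0.0006711 S between n5,n0
  Y(R11) = 0.005618 S between n2,n5
  Ip: injects 0.00208 A into n5 (from n2)
Assemble and solve the 5×5 MNA system:
  V(n1)=-0.0002434  V(n2)=-0.0002969  V(n3)=-0.0001628  V(n4)=-0.0002393  V(n5)=0.3305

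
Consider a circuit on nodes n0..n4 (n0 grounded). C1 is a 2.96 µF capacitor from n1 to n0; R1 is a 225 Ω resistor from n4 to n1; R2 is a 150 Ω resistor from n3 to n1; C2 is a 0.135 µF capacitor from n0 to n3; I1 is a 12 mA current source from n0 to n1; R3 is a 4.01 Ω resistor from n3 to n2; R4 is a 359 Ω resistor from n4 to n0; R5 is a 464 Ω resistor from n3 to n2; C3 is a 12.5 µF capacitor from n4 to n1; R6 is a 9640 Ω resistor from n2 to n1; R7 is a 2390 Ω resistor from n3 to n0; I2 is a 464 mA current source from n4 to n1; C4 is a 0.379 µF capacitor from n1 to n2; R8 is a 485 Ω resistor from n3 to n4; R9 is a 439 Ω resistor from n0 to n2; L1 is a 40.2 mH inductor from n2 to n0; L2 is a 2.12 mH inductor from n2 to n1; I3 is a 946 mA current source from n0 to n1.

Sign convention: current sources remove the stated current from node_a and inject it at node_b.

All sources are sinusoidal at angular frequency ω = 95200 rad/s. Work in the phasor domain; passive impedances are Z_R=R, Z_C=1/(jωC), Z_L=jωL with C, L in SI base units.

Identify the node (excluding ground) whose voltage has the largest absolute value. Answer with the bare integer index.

1

MNA unknowns: 4 node voltages V₁..V_4
C1: Y=0.000+0.2818j on G[1,0]
R1: Y=0.004444+0.000j on G[4,1]
R2: Y=0.006667+0.000j on G[3,1]
C2: Y=0.000+0.01285j on G[0,3]
I1: z[0]−=0.012, z[1]+=0.012
R3: Y=0.2494+0.000j on G[3,2]
R4: Y=0.002786+0.000j on G[4,0]
R5: Y=0.002155+0.000j on G[3,2]
C3: Y=0.000+1.190j on G[4,1]
R6: Y=0.0001037+0.000j on G[2,1]
R7: Y=0.0004184+0.000j on G[3,0]
I2: z[4]−=0.464, z[1]+=0.464
C4: Y=0.000+0.03608j on G[1,2]
R8: Y=0.002062+0.000j on G[3,4]
R9: Y=0.002278+0.000j on G[0,2]
L1: Y=0.000-0.0002613j on G[2,0]
L2: Y=0.000-0.004955j on G[2,1]
I3: z[0]−=0.946, z[1]+=0.946
solve → V1=0.05428-3.292j, V2=0.05311-2.360j, V3=-0.06427-2.381j, V4=0.06052-2.902j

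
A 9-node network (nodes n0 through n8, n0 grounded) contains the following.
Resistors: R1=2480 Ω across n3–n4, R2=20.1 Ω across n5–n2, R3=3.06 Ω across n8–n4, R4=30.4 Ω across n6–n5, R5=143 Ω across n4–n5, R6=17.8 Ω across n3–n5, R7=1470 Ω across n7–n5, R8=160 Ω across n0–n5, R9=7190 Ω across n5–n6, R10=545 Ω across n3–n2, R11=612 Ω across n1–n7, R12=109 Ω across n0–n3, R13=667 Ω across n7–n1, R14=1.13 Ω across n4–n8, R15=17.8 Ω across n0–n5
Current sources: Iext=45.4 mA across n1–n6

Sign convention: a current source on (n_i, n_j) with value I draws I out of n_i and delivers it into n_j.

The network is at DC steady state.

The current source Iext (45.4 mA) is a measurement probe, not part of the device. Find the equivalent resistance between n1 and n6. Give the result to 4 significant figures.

MNA unknowns: 8 node voltages V₁..V_8
R1: Y=0.0004032 on G[3,4]
R2: Y=0.04975 on G[5,2]
R3: Y=0.3268 on G[8,4]
R4: Y=0.03289 on G[6,5]
R5: Y=0.006993 on G[4,5]
R6: Y=0.05618 on G[3,5]
R7: Y=0.0006803 on G[7,5]
R8: Y=0.006250 on G[0,5]
R9: Y=0.0001391 on G[5,6]
R10: Y=0.001835 on G[3,2]
R11: Y=0.001634 on G[1,7]
R12: Y=0.009174 on G[0,3]
R13: Y=0.001499 on G[7,1]
R14: Y=0.8850 on G[4,8]
R15: Y=0.05618 on G[0,5]
Iext: z[1]−=0.0454, z[6]+=0.0454
solve → V1=-81.23, V2=0.000, V3=0.000, V4=0.000, V5=0.000, V6=1.374, V7=-66.74, V8=0.000

R_eq = 1819. Ω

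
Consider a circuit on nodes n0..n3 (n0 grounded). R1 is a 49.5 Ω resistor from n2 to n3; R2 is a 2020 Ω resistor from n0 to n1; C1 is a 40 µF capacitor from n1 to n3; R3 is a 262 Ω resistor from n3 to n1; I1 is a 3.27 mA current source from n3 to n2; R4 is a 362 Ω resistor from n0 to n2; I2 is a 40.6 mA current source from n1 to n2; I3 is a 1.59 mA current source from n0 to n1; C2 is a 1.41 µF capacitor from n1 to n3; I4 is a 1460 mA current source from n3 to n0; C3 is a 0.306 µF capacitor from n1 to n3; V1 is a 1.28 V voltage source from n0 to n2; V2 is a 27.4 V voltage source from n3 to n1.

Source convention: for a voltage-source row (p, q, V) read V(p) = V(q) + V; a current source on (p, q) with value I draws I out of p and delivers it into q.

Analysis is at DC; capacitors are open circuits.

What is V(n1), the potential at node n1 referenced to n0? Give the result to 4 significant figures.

-100.6 V

Element admittances at DC:
  Y(R1) = 0.02020 S between n2,n3
  Y(R2) = 0.0004950 S between n0,n1
  Y(C1) = 0.000 S between n1,n3
  Y(R3) = 0.003817 S between n3,n1
  I1: injects 0.00327 A into n2 (from n3)
  Y(R4) = 0.002762 S between n0,n2
  I2: injects 0.0406 A into n2 (from n1)
  I3: injects 0.00159 A into n1 (from n0)
  Y(C2) = 0.000 S between n1,n3
  I4: injects 1.46 A into n0 (from n3)
  Y(C3) = 0.000 S between n1,n3
  V1: constraint V(n0)−V(n2) = 1.28
  V2: constraint V(n3)−V(n1) = 27.4
Assemble and solve the 5×5 MNA system:
  V(n1)=-100.6  V(n2)=-1.280  V(n3)=-73.18
  i(V1)=1.405  i(V2)=-0.1154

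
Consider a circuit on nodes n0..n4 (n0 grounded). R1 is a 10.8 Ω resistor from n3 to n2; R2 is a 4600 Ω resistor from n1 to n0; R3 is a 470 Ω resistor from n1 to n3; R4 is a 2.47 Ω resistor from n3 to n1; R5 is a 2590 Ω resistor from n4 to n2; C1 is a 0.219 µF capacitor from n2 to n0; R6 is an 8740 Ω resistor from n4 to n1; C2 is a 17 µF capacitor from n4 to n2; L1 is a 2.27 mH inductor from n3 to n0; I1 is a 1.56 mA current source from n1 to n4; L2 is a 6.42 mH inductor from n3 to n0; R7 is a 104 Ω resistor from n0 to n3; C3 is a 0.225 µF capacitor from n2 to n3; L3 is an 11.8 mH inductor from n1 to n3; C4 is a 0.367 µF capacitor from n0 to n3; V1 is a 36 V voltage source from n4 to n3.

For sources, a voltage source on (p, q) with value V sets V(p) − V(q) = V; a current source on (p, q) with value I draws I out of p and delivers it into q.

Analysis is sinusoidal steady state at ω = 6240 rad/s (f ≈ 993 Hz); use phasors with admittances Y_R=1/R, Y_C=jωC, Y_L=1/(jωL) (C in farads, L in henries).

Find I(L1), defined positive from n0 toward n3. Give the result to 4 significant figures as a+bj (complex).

Apply KCL at each of the 4 non-ground nodes and solve the resulting linear system.
Node n1: branches {R2, R3, R4, R6, I1, L3} → V_1 = 0.3323+0.2216j
Node n2: branches {R1, R5, C1, C2, C3} → V_2 = 20.67+17.47j
Node n3: branches {R1, R3, R4, L1, L2, R7, C3, L3, C4, V1} → V_3 = 0.3262+0.2216j
Node n4: branches {R5, R6, C2, I1, V1} → V_4 = 36.33+0.2216j
Source currents: i(V1)=-1.838-1.654j

-0.01564+0.02303j A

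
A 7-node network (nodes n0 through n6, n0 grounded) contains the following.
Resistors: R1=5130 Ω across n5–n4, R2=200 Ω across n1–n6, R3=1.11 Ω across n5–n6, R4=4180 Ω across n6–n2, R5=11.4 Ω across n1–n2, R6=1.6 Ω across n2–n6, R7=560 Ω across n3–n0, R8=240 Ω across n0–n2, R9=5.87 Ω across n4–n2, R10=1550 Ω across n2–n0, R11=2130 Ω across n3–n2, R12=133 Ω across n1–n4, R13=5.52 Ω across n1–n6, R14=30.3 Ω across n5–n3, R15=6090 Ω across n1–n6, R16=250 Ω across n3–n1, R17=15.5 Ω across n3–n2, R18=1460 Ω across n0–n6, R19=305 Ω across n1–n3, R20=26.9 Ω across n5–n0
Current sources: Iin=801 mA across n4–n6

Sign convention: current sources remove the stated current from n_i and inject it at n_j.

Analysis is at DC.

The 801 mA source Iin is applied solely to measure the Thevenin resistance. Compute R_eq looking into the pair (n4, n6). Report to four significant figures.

Element admittances at DC:
  Y(R1) = 0.0001949 S between n5,n4
  Y(R2) = 0.005000 S between n1,n6
  Y(R3) = 0.9009 S between n5,n6
  Y(R4) = 0.0002392 S between n6,n2
  Y(R5) = 0.08772 S between n1,n2
  Y(R6) = 0.6250 S between n2,n6
  Y(R7) = 0.001786 S between n3,n0
  Y(R8) = 0.004167 S between n0,n2
  Y(R9) = 0.1704 S between n4,n2
  Y(R10) = 0.0006452 S between n2,n0
  Y(R11) = 0.0004695 S between n3,n2
  Y(R12) = 0.007519 S between n1,n4
  Y(R13) = 0.1812 S between n1,n6
  Y(R14) = 0.03300 S between n5,n3
  Y(R15) = 0.0001642 S between n1,n6
  Y(R16) = 0.004000 S between n3,n1
  Y(R17) = 0.06452 S between n3,n2
  Y(R18) = 0.0006849 S between n0,n6
  Y(R19) = 0.003279 S between n1,n3
  Y(R20) = 0.03717 S between n5,n0
  Iin: injects 0.801 A into n6 (from n4)
Assemble and solve the 6×6 MNA system:
  V(n1)=-0.3203  V(n2)=-0.9155  V(n3)=-0.5341  V(n4)=-5.387  V(n5)=0.1410  V(n6)=0.1727

R_eq = 6.942 Ω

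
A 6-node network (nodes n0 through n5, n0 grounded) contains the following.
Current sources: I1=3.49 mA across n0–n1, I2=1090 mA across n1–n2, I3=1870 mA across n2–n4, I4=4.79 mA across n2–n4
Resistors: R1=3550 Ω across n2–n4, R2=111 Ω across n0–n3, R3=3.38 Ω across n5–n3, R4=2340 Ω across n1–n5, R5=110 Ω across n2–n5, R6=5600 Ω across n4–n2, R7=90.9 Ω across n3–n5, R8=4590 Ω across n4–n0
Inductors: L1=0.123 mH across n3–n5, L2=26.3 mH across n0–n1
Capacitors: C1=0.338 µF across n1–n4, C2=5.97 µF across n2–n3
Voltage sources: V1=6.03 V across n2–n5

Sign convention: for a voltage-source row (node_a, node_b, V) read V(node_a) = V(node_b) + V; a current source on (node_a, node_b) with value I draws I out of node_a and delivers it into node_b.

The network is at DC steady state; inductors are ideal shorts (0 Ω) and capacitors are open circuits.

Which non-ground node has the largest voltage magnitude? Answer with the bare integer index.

Apply KCL at each of the 5 non-ground nodes and solve the resulting linear system.
Node n1: branches {I1, R4, C1, I2, L2} → V_1 = 0.000
Node n2: branches {R1, I2, I3, R5, I4, R6, C2, V1} → V_2 = 56.82
Node n3: branches {L1, R2, R3, R7, C2} → V_3 = 50.79
Node n4: branches {R1, C1, I3, I4, R6, R8} → V_4 = 2803
Node n5: branches {L1, R3, R4, R5, R7, V1} → V_5 = 50.79
Source currents: i(L1)=-0.4576, i(L2)=1.065, i(V1)=0.4245

4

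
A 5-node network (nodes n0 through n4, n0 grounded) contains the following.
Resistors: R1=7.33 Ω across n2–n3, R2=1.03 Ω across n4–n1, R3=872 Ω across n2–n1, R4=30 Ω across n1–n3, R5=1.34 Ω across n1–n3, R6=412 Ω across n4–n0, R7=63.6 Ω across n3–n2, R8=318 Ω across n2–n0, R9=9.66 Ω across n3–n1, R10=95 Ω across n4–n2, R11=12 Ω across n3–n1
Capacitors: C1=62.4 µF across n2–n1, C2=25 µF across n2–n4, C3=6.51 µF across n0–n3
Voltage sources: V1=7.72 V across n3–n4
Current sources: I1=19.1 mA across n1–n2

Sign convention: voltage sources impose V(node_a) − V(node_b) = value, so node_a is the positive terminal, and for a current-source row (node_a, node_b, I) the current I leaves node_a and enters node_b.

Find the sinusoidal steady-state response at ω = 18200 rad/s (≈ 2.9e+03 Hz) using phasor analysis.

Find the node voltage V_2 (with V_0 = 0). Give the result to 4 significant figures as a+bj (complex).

-4.728-1.181j V

MNA unknowns: 4 node voltages V₁..V_4 plus 1 source current (V1)
R1: Y=0.1364+0.000j on G[2,3]
R2: Y=0.9709+0.000j on G[4,1]
R3: Y=0.001147+0.000j on G[2,1]
R4: Y=0.03333+0.000j on G[1,3]
R5: Y=0.7463+0.000j on G[1,3]
R6: Y=0.002427+0.000j on G[4,0]
C1: Y=0.000+1.136j on G[2,1]
R7: Y=0.01572+0.000j on G[3,2]
C2: Y=0.000+0.4550j on G[2,4]
R8: Y=0.003145+0.000j on G[2,0]
C3: Y=0.000+0.1185j on G[0,3]
R9: Y=0.1035+0.000j on G[3,1]
R10: Y=0.01053+0.000j on G[4,2]
R11: Y=0.08333+0.000j on G[3,1]
V1: row V3−V4=7.72, i_V1 at 3,4
I1: z[1]−=0.0191, z[2]+=0.0191
solve → V1=-3.677-0.8994j, V2=-4.728-1.181j, V3=0.03715-0.2829j, V4=-7.683-0.2829j
aux → i_V1=-4.348-0.7370j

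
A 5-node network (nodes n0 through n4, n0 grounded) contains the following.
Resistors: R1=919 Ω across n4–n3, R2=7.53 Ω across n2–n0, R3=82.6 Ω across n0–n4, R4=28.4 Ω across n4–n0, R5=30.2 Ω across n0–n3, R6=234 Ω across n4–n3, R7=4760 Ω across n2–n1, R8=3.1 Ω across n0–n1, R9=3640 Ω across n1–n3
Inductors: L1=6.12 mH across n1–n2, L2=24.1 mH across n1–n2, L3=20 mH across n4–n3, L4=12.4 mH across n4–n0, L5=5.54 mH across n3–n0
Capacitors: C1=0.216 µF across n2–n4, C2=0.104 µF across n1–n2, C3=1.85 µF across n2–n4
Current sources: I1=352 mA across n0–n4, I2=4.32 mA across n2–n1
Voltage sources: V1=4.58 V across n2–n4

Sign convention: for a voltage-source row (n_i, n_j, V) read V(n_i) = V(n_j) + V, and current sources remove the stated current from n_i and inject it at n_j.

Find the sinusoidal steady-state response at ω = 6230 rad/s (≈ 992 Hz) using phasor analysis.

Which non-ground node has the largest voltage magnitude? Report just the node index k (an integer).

MNA unknowns: 4 node voltages V₁..V_4 plus 1 source current (V1)
R1: Y=0.001088+0.000j on G[4,3]
R2: Y=0.1328+0.000j on G[2,0]
R3: Y=0.01211+0.000j on G[0,4]
L1: Y=0.000-0.02623j on G[1,2]
R4: Y=0.03521+0.000j on G[4,0]
R5: Y=0.03311+0.000j on G[0,3]
L2: Y=0.000-0.006660j on G[1,2]
L3: Y=0.000-0.008026j on G[4,3]
L4: Y=0.000-0.01294j on G[4,0]
R6: Y=0.004274+0.000j on G[4,3]
C1: Y=0.000+0.001346j on G[2,4]
R7: Y=0.0002101+0.000j on G[2,1]
C2: Y=0.000+0.0006479j on G[1,2]
I1: z[0]−=0.352, z[4]+=0.352
C3: Y=0.000+0.01153j on G[2,4]
L5: Y=0.000-0.02897j on G[3,0]
R8: Y=0.3226+0.000j on G[0,1]
R9: Y=0.0002747+0.000j on G[1,3]
I2: z[2]−=0.00432, z[1]+=0.00432
V1: row V2−V4=4.58, i_V1 at 2,4
solve → V1=0.07913-0.2930j, V2=3.019+0.3485j, V3=-0.2595+0.1217j, V4=-1.561+0.3485j
aux → i_V1=-0.4265-0.01059j

2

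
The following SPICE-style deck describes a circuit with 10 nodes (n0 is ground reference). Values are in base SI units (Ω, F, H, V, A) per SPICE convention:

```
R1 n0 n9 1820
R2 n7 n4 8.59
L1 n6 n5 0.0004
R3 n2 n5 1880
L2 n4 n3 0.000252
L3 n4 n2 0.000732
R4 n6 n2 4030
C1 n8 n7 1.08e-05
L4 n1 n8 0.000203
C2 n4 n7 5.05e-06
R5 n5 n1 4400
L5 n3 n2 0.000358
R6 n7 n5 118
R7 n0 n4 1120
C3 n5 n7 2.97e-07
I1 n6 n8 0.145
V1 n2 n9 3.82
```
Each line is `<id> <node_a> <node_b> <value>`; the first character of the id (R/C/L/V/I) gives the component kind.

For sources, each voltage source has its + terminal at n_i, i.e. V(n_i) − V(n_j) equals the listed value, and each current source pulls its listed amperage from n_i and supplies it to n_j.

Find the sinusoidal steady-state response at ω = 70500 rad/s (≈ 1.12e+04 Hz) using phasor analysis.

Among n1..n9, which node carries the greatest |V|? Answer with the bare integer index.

5

MNA unknowns: 9 node voltages V₁..V_9 plus 1 source current (V1)
R1: Y=0.0005495+0.000j on G[0,9]
R2: Y=0.1164+0.000j on G[7,4]
L1: Y=0.000-0.03546j on G[6,5]
R3: Y=0.0005319+0.000j on G[2,5]
L2: Y=0.000-0.05629j on G[4,3]
L3: Y=0.000-0.01938j on G[4,2]
R4: Y=0.0002481+0.000j on G[6,2]
C1: Y=0.000+0.7614j on G[8,7]
L4: Y=0.000-0.06987j on G[1,8]
C2: Y=0.000+0.3560j on G[4,7]
R5: Y=0.0002273+0.000j on G[5,1]
L5: Y=0.000-0.03962j on G[3,2]
R6: Y=0.008475+0.000j on G[7,5]
R7: Y=0.0008929+0.000j on G[0,4]
C3: Y=0.000+0.02094j on G[5,7]
I1: z[6]−=0.145, z[8]+=0.145
V1: row V2−V9=3.82, i_V1 at 2,9
solve → V1=1.462-0.2003j, V2=1.404-0.008896j, V3=1.453-0.0004622j, V4=1.486+0.005475j, V5=-1.086+5.764j, V6=-1.074+1.692j, V7=1.479-0.002346j, V8=1.481-0.1920j, V9=-2.416-0.008896j
aux → i_V1=-0.001327-4.888e-06j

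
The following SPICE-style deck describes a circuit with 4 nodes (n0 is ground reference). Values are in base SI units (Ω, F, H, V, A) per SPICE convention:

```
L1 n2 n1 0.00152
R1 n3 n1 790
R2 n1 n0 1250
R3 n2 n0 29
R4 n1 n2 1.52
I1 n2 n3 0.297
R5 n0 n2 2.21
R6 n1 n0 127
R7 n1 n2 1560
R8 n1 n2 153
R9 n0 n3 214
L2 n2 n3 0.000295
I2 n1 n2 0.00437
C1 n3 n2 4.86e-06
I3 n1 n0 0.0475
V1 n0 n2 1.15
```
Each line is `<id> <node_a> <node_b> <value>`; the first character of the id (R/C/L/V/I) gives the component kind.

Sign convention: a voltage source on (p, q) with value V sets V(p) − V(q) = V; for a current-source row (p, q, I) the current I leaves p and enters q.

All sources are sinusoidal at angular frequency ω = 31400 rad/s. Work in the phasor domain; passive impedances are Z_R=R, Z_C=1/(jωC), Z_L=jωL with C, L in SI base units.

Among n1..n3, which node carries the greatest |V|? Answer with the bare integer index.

MNA unknowns: 3 node voltages V₁..V_3 plus 1 source current (V1)
L1: Y=0.000-0.02095j on G[2,1]
R1: Y=0.001266+0.000j on G[3,1]
R2: Y=0.0008000+0.000j on G[1,0]
R3: Y=0.03448+0.000j on G[2,0]
R4: Y=0.6579+0.000j on G[1,2]
I1: z[2]−=0.297, z[3]+=0.297
R5: Y=0.4525+0.000j on G[0,2]
R6: Y=0.007874+0.000j on G[1,0]
R7: Y=0.0006410+0.000j on G[1,2]
R8: Y=0.006536+0.000j on G[1,2]
R9: Y=0.004673+0.000j on G[0,3]
L2: Y=0.000-0.1080j on G[2,3]
I2: z[1]−=0.00437, z[2]+=0.00437
C1: Y=0.000+0.1526j on G[3,2]
I3: z[1]−=0.0475, z[0]+=0.0475
V1: row V0−V2=1.15, i_V1 at 0,2
solve → V1=-1.210-0.01434j, V2=-1.150+0.000j, V3=-0.2655-6.653j
aux → i_V1=-0.5243-0.03121j

3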